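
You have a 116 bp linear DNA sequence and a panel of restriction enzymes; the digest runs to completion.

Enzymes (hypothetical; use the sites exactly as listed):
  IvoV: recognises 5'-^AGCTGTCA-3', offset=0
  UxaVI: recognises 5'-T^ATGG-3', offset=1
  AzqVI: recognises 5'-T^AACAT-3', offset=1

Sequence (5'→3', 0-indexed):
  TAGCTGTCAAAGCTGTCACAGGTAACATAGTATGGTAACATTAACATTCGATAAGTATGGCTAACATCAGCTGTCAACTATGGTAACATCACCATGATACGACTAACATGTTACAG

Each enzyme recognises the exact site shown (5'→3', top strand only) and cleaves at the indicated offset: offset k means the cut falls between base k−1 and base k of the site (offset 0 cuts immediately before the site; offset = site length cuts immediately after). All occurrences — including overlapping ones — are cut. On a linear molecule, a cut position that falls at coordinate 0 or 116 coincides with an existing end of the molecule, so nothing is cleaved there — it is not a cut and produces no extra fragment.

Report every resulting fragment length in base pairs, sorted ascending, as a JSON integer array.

Site scan:
  IvoV AGCTGTCA/0: at [1, 10, 68] ⇒ [1, 10, 68]
  UxaVI TATGG/1: at [30, 55, 78] ⇒ [31, 56, 79]
  AzqVI TAACAT/1: at [22, 35, 41, 61, 83, 103] ⇒ [23, 36, 42, 62, 84, 104]

All cut coordinates (distinct, sorted): [1, 10, 23, 31, 36, 42, 56, 62, 68, 79, 84, 104]

Fragments:
  [0,1): 1 bp
  [1,10): 9 bp
  [10,23): 13 bp
  [23,31): 8 bp
  [31,36): 5 bp
  [36,42): 6 bp
  [42,56): 14 bp
  [56,62): 6 bp
  [62,68): 6 bp
  [68,79): 11 bp
  [79,84): 5 bp
  [84,104): 20 bp
  [104,116): 12 bp

[1,5,5,6,6,6,8,9,11,12,13,14,20]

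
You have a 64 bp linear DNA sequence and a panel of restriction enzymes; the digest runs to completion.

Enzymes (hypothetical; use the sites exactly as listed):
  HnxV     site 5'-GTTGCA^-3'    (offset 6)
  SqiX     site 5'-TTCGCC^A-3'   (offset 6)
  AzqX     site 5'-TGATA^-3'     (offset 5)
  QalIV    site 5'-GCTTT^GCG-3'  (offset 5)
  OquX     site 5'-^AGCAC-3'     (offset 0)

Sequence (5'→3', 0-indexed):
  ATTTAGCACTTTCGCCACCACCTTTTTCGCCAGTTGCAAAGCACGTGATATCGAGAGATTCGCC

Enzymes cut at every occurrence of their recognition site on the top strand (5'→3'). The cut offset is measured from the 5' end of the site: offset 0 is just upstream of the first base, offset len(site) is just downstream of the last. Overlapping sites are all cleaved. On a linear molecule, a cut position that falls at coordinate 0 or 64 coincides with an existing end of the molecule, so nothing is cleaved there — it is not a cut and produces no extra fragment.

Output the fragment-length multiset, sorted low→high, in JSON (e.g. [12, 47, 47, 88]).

[1,4,7,11,12,14,15]

Per-enzyme occurrences:
  HnxV (GTTGCA, off=6): starts [32] → cuts [38]
  SqiX (TTCGCCA, off=6): starts [10, 25] → cuts [16, 31]
  AzqX (TGATA, off=5): starts [45] → cuts [50]
  QalIV (GCTTTGCG, off=5): no sites
  OquX (AGCAC, off=0): starts [4, 39] → cuts [4, 39]

All cut coordinates (distinct, sorted): [4, 16, 31, 38, 39, 50]

Fragment lengths:
  [0,4): 4 bp
  [4,16): 12 bp
  [16,31): 15 bp
  [31,38): 7 bp
  [38,39): 1 bp
  [39,50): 11 bp
  [50,64): 14 bp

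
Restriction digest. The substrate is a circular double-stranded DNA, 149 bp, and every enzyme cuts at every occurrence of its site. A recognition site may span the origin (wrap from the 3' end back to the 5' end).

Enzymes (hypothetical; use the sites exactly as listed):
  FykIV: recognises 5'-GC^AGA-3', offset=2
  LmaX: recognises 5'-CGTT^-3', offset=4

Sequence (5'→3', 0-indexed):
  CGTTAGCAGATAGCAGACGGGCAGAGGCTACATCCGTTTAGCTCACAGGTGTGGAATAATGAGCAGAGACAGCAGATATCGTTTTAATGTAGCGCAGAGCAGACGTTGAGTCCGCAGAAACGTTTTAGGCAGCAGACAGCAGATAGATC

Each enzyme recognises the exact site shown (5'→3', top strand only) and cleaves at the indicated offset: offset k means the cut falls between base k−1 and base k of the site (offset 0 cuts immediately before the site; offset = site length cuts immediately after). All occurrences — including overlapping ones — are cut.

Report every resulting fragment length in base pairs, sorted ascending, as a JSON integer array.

[3,5,7,7,7,8,8,9,9,9,10,12,13,16,26]

Scan for sites:
  FykIV GCAGA/2: at [5, 12, 20, 62, 71, 93, 98, 113, 131, 138] ⇒ [7, 14, 22, 64, 73, 95, 100, 115, 133, 140]
  LmaX CGTT/4: at [0, 34, 79, 103, 120] ⇒ [4, 38, 83, 107, 124]

All cut coordinates (distinct, sorted): [4, 7, 14, 22, 38, 64, 73, 83, 95, 100, 107, 115, 124, 133, 140]

Fragment lengths:
  4→7: 3 bp
  7→14: 7 bp
  14→22: 8 bp
  22→38: 16 bp
  38→64: 26 bp
  64→73: 9 bp
  73→83: 10 bp
  83→95: 12 bp
  95→100: 5 bp
  100→107: 7 bp
  107→115: 8 bp
  115→124: 9 bp
  124→133: 9 bp
  133→140: 7 bp
  140→4 (wrap): 149-140+4 = 13 bp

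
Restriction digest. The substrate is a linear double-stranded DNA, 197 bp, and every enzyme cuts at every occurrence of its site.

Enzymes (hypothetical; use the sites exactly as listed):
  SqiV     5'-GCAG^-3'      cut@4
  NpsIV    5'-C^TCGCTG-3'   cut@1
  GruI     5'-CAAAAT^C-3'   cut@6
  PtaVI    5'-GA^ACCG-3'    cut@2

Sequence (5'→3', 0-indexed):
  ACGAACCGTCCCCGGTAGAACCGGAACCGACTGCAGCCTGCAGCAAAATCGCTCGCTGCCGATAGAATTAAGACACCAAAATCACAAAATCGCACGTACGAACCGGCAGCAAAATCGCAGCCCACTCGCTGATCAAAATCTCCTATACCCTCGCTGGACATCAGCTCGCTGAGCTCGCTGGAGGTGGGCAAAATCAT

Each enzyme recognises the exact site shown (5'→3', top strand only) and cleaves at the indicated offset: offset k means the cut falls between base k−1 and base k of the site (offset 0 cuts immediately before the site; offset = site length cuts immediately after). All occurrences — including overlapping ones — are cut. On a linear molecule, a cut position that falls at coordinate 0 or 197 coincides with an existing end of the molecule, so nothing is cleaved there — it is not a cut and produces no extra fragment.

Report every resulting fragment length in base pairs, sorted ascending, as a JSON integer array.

Per-enzyme occurrences:
  SqiV (GCAG, off=4): starts [32, 39, 105, 116] → cuts [36, 43, 109, 120]
  NpsIV (CTCGCTG, off=1): starts [51, 124, 149, 164, 173] → cuts [52, 125, 150, 165, 174]
  GruI (CAAAATC, off=6): starts [43, 76, 84, 109, 133, 188] → cuts [49, 82, 90, 115, 139, 194]
  PtaVI (GAACCG, off=2): starts [2, 17, 23, 99] → cuts [4, 19, 25, 101]

All cut coordinates (distinct, sorted): [4, 19, 25, 36, 43, 49, 52, 82, 90, 101, 109, 115, 120, 125, 139, 150, 165, 174, 194]

Fragments:
  [0,4): 4 bp
  [4,19): 15 bp
  [19,25): 6 bp
  [25,36): 11 bp
  [36,43): 7 bp
  [43,49): 6 bp
  [49,52): 3 bp
  [52,82): 30 bp
  [82,90): 8 bp
  [90,101): 11 bp
  [101,109): 8 bp
  [109,115): 6 bp
  [115,120): 5 bp
  [120,125): 5 bp
  [125,139): 14 bp
  [139,150): 11 bp
  [150,165): 15 bp
  [165,174): 9 bp
  [174,194): 20 bp
  [194,197): 3 bp

[3,3,4,5,5,6,6,6,7,8,8,9,11,11,11,14,15,15,20,30]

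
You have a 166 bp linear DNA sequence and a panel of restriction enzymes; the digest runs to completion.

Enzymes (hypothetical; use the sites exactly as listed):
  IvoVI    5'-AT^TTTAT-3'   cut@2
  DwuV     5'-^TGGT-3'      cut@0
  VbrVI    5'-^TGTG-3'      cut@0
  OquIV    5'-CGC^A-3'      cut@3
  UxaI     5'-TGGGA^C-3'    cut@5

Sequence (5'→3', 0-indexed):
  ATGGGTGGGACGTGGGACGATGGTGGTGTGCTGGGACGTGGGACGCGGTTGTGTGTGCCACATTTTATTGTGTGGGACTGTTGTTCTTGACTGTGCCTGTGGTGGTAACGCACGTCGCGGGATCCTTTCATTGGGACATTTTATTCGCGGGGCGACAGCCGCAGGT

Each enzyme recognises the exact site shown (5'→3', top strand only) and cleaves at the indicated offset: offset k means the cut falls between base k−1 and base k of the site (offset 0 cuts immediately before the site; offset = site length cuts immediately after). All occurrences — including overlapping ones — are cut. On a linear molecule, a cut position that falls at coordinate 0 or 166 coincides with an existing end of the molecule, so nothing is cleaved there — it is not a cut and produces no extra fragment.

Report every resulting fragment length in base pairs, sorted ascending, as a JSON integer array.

[2,2,2,2,3,3,3,3,3,4,5,6,6,7,7,7,9,10,10,10,14,23,25]

Site scan:
  IvoVI ATTTTAT/2: at [61, 137] ⇒ [63, 139]
  DwuV TGGT/0: at [20, 23, 99, 102] ⇒ [20, 23, 99, 102]
  VbrVI TGTG/0: at [26, 49, 51, 53, 68, 70, 91, 97] ⇒ [26, 49, 51, 53, 68, 70, 91, 97]
  OquIV CGCA/3: at [108, 159] ⇒ [111, 162]
  UxaI TGGGAC/5: at [5, 12, 31, 38, 72, 131] ⇒ [10, 17, 36, 43, 77, 136]

Pooled cuts: [10, 17, 20, 23, 26, 36, 43, 49, 51, 53, 63, 68, 70, 77, 91, 97, 99, 102, 111, 136, 139, 162]

Fragments:
  [0,10): 10 bp
  [10,17): 7 bp
  [17,20): 3 bp
  [20,23): 3 bp
  [23,26): 3 bp
  [26,36): 10 bp
  [36,43): 7 bp
  [43,49): 6 bp
  [49,51): 2 bp
  [51,53): 2 bp
  [53,63): 10 bp
  [63,68): 5 bp
  [68,70): 2 bp
  [70,77): 7 bp
  [77,91): 14 bp
  [91,97): 6 bp
  [97,99): 2 bp
  [99,102): 3 bp
  [102,111): 9 bp
  [111,136): 25 bp
  [136,139): 3 bp
  [139,162): 23 bp
  [162,166): 4 bp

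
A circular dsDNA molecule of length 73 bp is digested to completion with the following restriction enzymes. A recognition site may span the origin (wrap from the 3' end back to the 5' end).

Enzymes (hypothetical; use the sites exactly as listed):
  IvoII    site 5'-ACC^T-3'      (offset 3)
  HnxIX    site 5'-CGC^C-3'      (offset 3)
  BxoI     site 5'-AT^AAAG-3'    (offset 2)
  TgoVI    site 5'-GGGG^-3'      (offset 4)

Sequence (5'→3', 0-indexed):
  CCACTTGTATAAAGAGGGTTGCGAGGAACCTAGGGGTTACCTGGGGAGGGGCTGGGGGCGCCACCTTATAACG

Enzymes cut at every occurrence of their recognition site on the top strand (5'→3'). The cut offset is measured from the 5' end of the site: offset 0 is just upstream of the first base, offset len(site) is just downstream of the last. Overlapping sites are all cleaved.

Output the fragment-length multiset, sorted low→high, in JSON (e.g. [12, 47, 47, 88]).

[1,3,4,5,5,5,6,6,9,9,20]

Site scan:
  IvoII (ACCT, off=3): starts [27, 38, 62] → cuts [30, 41, 65]
  HnxIX (CGCC, off=3): starts [58, 71] → cuts [1, 61]
  BxoI (ATAAAG, off=2): starts [8] → cuts [10]
  TgoVI (GGGG, off=4): starts [32, 42, 47, 53, 54] → cuts [36, 46, 51, 57, 58]

Pooled cuts: [1, 10, 30, 36, 41, 46, 51, 57, 58, 61, 65]

Fragment lengths:
  1→10: 9 bp
  10→30: 20 bp
  30→36: 6 bp
  36→41: 5 bp
  41→46: 5 bp
  46→51: 5 bp
  51→57: 6 bp
  57→58: 1 bp
  58→61: 3 bp
  61→65: 4 bp
  65→1 (wrap): 73-65+1 = 9 bp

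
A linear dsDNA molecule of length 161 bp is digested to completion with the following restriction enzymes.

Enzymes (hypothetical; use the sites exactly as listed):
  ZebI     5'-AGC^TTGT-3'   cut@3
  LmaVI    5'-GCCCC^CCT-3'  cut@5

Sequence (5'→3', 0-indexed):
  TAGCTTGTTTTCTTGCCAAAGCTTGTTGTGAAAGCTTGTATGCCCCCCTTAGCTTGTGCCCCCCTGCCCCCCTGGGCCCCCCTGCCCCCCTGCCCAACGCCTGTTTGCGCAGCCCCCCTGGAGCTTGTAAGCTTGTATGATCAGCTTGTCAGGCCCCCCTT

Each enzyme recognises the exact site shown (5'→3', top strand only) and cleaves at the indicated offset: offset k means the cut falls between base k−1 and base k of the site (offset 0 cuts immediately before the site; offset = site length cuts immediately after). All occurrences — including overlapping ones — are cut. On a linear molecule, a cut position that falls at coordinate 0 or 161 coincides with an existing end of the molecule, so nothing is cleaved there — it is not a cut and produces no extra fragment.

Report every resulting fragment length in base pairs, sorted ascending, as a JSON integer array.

Scan for sites:
  ZebI (AGCTTGT, off=3): starts [1, 19, 32, 50, 121, 129, 142] → cuts [4, 22, 35, 53, 124, 132, 145]
  LmaVI (GCCCCCCT, off=5): starts [41, 57, 65, 75, 83, 111, 152] → cuts [46, 62, 70, 80, 88, 116, 157]

All cut coordinates (distinct, sorted): [4, 22, 35, 46, 53, 62, 70, 80, 88, 116, 124, 132, 145, 157]

Fragment lengths:
  [0,4): 4 bp
  [4,22): 18 bp
  [22,35): 13 bp
  [35,46): 11 bp
  [46,53): 7 bp
  [53,62): 9 bp
  [62,70): 8 bp
  [70,80): 10 bp
  [80,88): 8 bp
  [88,116): 28 bp
  [116,124): 8 bp
  [124,132): 8 bp
  [132,145): 13 bp
  [145,157): 12 bp
  [157,161): 4 bp

[4,4,7,8,8,8,8,9,10,11,12,13,13,18,28]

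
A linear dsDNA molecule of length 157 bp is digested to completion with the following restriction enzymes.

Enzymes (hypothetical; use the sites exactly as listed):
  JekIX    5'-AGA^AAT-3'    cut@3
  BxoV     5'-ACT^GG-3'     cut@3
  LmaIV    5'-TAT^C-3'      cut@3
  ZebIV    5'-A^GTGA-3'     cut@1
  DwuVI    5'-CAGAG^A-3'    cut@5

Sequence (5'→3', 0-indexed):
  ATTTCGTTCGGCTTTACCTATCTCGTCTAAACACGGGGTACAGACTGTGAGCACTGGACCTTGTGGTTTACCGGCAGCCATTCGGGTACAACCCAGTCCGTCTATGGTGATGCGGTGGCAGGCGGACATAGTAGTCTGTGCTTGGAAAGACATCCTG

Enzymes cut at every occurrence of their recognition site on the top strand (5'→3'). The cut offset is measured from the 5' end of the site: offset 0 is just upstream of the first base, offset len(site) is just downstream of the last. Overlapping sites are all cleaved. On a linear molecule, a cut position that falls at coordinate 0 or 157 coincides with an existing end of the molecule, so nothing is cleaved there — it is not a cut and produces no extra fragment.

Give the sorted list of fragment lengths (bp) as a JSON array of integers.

[21,34,102]

Per-enzyme occurrences:
  JekIX (AGAAAT, off=3): no sites
  BxoV (ACTGG, off=3): starts [52] → cuts [55]
  LmaIV (TATC, off=3): starts [18] → cuts [21]
  ZebIV (AGTGA, off=1): no sites
  DwuVI (CAGAGA, off=5): no sites

All cut coordinates (distinct, sorted): [21, 55]

Fragment lengths:
  [0,21): 21 bp
  [21,55): 34 bp
  [55,157): 102 bp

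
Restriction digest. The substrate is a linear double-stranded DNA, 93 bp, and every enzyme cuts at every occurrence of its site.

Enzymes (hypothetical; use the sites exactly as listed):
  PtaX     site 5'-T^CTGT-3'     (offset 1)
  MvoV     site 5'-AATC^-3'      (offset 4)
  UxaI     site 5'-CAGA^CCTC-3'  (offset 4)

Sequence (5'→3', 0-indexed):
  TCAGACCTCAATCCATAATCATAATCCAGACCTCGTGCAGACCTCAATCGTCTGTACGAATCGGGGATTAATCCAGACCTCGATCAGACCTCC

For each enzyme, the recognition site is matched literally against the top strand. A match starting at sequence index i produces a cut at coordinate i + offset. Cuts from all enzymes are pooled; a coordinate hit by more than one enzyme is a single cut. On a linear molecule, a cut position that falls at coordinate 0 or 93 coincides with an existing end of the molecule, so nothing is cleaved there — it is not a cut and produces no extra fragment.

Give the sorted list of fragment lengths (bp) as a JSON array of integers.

[2,4,4,5,5,6,7,8,8,11,11,11,11]

Site scan:
  PtaX TCTGT/1: at [50] ⇒ [51]
  MvoV AATC/4: at [9, 16, 22, 45, 58, 69] ⇒ [13, 20, 26, 49, 62, 73]
  UxaI CAGACCTC/4: at [1, 26, 37, 73, 84] ⇒ [5, 30, 41, 77, 88]

All cut coordinates (distinct, sorted): [5, 13, 20, 26, 30, 41, 49, 51, 62, 73, 77, 88]

Fragments:
  [0,5): 5 bp
  [5,13): 8 bp
  [13,20): 7 bp
  [20,26): 6 bp
  [26,30): 4 bp
  [30,41): 11 bp
  [41,49): 8 bp
  [49,51): 2 bp
  [51,62): 11 bp
  [62,73): 11 bp
  [73,77): 4 bp
  [77,88): 11 bp
  [88,93): 5 bp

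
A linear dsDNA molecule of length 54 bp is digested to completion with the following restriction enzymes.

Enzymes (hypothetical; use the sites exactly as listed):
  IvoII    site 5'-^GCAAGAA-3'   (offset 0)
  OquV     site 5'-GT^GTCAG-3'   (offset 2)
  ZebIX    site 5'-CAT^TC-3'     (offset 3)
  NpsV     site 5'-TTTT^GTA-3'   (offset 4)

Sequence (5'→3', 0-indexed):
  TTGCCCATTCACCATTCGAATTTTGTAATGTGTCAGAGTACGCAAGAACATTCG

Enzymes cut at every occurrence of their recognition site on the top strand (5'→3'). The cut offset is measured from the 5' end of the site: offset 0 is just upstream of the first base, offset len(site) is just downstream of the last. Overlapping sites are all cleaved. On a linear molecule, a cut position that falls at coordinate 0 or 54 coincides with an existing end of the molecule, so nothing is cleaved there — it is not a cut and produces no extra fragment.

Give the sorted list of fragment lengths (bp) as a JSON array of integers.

[3,7,7,8,9,10,10]

Scan for sites:
  IvoII GCAAGAA/0: at [41] ⇒ [41]
  OquV GTGTCAG/2: at [29] ⇒ [31]
  ZebIX CATTC/3: at [5, 12, 48] ⇒ [8, 15, 51]
  NpsV TTTTGTA/4: at [20] ⇒ [24]

All cut coordinates (distinct, sorted): [8, 15, 24, 31, 41, 51]

Fragment lengths:
  [0,8): 8 bp
  [8,15): 7 bp
  [15,24): 9 bp
  [24,31): 7 bp
  [31,41): 10 bp
  [41,51): 10 bp
  [51,54): 3 bp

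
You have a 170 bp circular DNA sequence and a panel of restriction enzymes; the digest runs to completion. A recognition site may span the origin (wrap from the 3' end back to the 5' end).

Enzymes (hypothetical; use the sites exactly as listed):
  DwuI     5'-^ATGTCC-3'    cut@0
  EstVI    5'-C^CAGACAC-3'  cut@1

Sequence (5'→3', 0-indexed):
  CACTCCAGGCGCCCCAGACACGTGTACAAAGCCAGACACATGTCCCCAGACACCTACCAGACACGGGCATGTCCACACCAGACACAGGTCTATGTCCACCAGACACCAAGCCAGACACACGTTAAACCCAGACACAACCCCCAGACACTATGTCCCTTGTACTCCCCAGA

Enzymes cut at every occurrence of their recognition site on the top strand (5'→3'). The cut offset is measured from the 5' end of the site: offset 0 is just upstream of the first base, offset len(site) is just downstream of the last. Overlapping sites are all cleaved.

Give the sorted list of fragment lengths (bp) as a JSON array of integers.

Per-enzyme occurrences:
  DwuI ATGTCC/0: at [39, 68, 91, 149] ⇒ [39, 68, 91, 149]
  EstVI CCAGACAC/1: at [13, 31, 45, 56, 77, 98, 110, 127, 140, 165] ⇒ [14, 32, 46, 57, 78, 99, 111, 128, 141, 166]

Pooled cuts: [14, 32, 39, 46, 57, 68, 78, 91, 99, 111, 128, 141, 149, 166]

Fragment lengths:
  14→32: 18 bp
  32→39: 7 bp
  39→46: 7 bp
  46→57: 11 bp
  57→68: 11 bp
  68→78: 10 bp
  78→91: 13 bp
  91→99: 8 bp
  99→111: 12 bp
  111→128: 17 bp
  128→141: 13 bp
  141→149: 8 bp
  149→166: 17 bp
  166→14 (wrap): 170-166+14 = 18 bp

[7,7,8,8,10,11,11,12,13,13,17,17,18,18]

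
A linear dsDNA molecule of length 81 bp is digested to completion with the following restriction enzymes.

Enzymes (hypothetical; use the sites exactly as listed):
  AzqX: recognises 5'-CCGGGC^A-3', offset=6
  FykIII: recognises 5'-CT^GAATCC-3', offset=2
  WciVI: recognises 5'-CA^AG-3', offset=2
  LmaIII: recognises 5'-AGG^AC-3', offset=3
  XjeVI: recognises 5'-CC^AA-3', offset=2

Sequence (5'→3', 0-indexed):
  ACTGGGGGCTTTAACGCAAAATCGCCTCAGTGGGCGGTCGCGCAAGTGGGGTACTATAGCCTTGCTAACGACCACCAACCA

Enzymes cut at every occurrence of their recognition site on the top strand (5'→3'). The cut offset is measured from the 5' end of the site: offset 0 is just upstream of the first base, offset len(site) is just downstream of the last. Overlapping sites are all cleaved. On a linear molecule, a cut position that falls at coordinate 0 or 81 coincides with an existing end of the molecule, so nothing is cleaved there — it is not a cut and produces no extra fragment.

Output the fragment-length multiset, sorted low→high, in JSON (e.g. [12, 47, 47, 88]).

Scan for sites:
  AzqX (CCGGGCA, off=6): no sites
  FykIII (CTGAATCC, off=2): no sites
  WciVI CAAG/2: at [42] ⇒ [44]
  LmaIII (AGGAC, off=3): no sites
  XjeVI CCAA/2: at [74] ⇒ [76]

Pooled cuts: [44, 76]

Fragments:
  [0,44): 44 bp
  [44,76): 32 bp
  [76,81): 5 bp

[5,32,44]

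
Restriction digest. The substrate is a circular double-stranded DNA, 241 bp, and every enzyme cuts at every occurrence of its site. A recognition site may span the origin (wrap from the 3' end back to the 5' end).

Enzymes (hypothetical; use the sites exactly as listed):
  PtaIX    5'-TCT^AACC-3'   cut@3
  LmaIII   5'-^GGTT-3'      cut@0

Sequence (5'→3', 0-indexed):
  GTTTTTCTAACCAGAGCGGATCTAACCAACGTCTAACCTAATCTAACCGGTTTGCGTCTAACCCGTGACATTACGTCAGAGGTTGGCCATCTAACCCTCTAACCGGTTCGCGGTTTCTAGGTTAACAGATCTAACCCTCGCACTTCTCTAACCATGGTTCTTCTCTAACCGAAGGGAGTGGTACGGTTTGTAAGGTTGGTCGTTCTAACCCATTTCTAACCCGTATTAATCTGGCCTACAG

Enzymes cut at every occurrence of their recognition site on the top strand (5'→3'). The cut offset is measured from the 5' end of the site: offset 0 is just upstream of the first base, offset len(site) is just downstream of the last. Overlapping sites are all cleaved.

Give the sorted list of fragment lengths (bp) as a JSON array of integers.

Per-enzyme occurrences:
  PtaIX TCTAACC/3: at [5, 20, 31, 41, 56, 89, 97, 129, 146, 163, 203, 214] ⇒ [8, 23, 34, 44, 59, 92, 100, 132, 149, 166, 206, 217]
  LmaIII GGTT/0: at [48, 80, 104, 111, 119, 155, 184, 193, 240] ⇒ [48, 80, 104, 111, 119, 155, 184, 193, 240]

All cut coordinates (distinct, sorted): [8, 23, 34, 44, 48, 59, 80, 92, 100, 104, 111, 119, 132, 149, 155, 166, 184, 193, 206, 217, 240]

Fragments:
  8→23: 15 bp
  23→34: 11 bp
  34→44: 10 bp
  44→48: 4 bp
  48→59: 11 bp
  59→80: 21 bp
  80→92: 12 bp
  92→100: 8 bp
  100→104: 4 bp
  104→111: 7 bp
  111→119: 8 bp
  119→132: 13 bp
  132→149: 17 bp
  149→155: 6 bp
  155→166: 11 bp
  166→184: 18 bp
  184→193: 9 bp
  193→206: 13 bp
  206→217: 11 bp
  217→240: 23 bp
  240→8 (wrap): 241-240+8 = 9 bp

[4,4,6,7,8,8,9,9,10,11,11,11,11,12,13,13,15,17,18,21,23]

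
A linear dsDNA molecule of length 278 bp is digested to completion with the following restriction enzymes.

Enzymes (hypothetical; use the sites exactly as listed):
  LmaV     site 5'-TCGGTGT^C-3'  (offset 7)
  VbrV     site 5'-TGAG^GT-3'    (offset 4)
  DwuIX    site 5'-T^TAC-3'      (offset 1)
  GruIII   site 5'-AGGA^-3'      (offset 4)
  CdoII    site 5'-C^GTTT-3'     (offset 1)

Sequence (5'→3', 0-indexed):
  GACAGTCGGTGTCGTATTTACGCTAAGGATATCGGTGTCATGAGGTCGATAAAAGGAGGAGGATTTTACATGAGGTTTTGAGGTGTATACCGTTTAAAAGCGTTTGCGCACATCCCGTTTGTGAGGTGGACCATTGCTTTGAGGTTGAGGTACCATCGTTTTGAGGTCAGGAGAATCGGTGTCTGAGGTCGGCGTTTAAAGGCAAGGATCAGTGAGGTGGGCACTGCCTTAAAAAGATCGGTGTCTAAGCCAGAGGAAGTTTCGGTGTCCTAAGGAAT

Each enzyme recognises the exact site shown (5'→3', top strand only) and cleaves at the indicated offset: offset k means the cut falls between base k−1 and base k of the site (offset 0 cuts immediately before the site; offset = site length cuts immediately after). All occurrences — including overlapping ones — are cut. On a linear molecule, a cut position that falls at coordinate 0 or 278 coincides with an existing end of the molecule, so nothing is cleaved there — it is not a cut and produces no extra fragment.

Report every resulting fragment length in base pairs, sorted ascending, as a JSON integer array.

Per-enzyme occurrences:
  LmaV TCGGTGTC/7: at [5, 31, 175, 237, 261] ⇒ [12, 38, 182, 244, 268]
  VbrV TGAGGT/4: at [40, 70, 78, 121, 139, 145, 161, 183, 212] ⇒ [44, 74, 82, 125, 143, 149, 165, 187, 216]
  DwuIX TTAC/1: at [17, 65] ⇒ [18, 66]
  GruIII AGGA/4: at [25, 53, 56, 59, 168, 204, 253, 272] ⇒ [29, 57, 60, 63, 172, 208, 257, 276]
  CdoII CGTTT/1: at [90, 100, 115, 156, 192] ⇒ [91, 101, 116, 157, 193]

All cut coordinates (distinct, sorted): [12, 18, 29, 38, 44, 57, 60, 63, 66, 74, 82, 91, 101, 116, 125, 143, 149, 157, 165, 172, 182, 187, 193, 208, 216, 244, 257, 268, 276]

Fragment lengths:
  [0,12): 12 bp
  [12,18): 6 bp
  [18,29): 11 bp
  [29,38): 9 bp
  [38,44): 6 bp
  [44,57): 13 bp
  [57,60): 3 bp
  [60,63): 3 bp
  [63,66): 3 bp
  [66,74): 8 bp
  [74,82): 8 bp
  [82,91): 9 bp
  [91,101): 10 bp
  [101,116): 15 bp
  [116,125): 9 bp
  [125,143): 18 bp
  [143,149): 6 bp
  [149,157): 8 bp
  [157,165): 8 bp
  [165,172): 7 bp
  [172,182): 10 bp
  [182,187): 5 bp
  [187,193): 6 bp
  [193,208): 15 bp
  [208,216): 8 bp
  [216,244): 28 bp
  [244,257): 13 bp
  [257,268): 11 bp
  [268,276): 8 bp
  [276,278): 2 bp

[2,3,3,3,5,6,6,6,6,7,8,8,8,8,8,8,9,9,9,10,10,11,11,12,13,13,15,15,18,28]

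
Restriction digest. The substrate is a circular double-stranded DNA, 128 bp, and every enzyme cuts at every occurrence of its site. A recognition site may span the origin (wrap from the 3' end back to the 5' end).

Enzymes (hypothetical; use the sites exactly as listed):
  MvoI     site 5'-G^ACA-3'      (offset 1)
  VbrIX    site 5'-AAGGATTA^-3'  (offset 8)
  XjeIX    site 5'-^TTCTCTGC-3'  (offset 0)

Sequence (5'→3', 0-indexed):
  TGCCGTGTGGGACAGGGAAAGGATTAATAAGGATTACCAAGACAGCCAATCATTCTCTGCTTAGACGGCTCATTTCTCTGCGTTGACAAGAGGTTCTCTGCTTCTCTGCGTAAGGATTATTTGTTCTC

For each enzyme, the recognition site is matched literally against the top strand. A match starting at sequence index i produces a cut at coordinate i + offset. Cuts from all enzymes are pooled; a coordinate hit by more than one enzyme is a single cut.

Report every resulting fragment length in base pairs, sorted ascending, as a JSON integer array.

[4,5,8,8,10,11,12,15,16,18,21]

Per-enzyme occurrences:
  MvoI GACA/1: at [10, 40, 84] ⇒ [11, 41, 85]
  VbrIX AAGGATTA/8: at [18, 28, 111] ⇒ [26, 36, 119]
  XjeIX TTCTCTGC/0: at [52, 73, 93, 101, 123] ⇒ [52, 73, 93, 101, 123]

Pooled cuts: [11, 26, 36, 41, 52, 73, 85, 93, 101, 119, 123]

Fragment lengths:
  11→26: 15 bp
  26→36: 10 bp
  36→41: 5 bp
  41→52: 11 bp
  52→73: 21 bp
  73→85: 12 bp
  85→93: 8 bp
  93→101: 8 bp
  101→119: 18 bp
  119→123: 4 bp
  123→11 (wrap): 128-123+11 = 16 bp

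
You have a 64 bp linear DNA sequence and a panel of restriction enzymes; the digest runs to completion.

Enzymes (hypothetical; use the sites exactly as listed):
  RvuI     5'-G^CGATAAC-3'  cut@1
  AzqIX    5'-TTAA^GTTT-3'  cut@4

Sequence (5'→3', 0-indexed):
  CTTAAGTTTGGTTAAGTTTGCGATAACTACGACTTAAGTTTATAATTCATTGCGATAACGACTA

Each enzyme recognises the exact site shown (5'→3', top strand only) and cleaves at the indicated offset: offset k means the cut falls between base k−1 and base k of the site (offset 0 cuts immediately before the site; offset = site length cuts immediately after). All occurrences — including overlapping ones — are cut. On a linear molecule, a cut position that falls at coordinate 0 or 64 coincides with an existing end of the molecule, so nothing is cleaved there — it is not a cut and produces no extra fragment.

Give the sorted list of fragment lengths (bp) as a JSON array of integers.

Scan for sites:
  RvuI GCGATAAC/1: at [19, 51] ⇒ [20, 52]
  AzqIX TTAAGTTT/4: at [1, 11, 33] ⇒ [5, 15, 37]

Pooled cuts: [5, 15, 20, 37, 52]

Fragments:
  [0,5): 5 bp
  [5,15): 10 bp
  [15,20): 5 bp
  [20,37): 17 bp
  [37,52): 15 bp
  [52,64): 12 bp

[5,5,10,12,15,17]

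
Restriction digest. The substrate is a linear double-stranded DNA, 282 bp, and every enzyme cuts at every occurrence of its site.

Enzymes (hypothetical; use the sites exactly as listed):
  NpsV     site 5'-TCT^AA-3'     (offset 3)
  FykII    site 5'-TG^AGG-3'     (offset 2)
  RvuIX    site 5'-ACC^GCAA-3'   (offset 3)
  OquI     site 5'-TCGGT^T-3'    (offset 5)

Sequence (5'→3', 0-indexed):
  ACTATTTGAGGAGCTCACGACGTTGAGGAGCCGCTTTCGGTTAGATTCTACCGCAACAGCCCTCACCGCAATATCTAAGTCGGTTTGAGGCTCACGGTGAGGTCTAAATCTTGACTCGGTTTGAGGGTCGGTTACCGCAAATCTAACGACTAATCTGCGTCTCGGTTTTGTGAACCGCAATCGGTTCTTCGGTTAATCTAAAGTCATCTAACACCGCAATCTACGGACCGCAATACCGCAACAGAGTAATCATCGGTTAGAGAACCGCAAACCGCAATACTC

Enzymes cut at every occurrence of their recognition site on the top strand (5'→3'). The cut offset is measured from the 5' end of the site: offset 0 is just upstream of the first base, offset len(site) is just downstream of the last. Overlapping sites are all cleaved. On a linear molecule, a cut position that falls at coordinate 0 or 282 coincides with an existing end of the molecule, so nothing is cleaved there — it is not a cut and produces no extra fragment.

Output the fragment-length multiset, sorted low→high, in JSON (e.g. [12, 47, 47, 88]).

[3,3,4,6,6,6,7,8,8,8,8,8,9,9,9,9,9,10,10,11,12,14,15,15,16,17,20,22]

Scan for sites:
  NpsV (TCTAA, off=3): starts [73, 102, 141, 196, 206] → cuts [76, 105, 144, 199, 209]
  FykII (TGAGG, off=2): starts [6, 23, 85, 97, 121] → cuts [8, 25, 87, 99, 123]
  RvuIX (ACCGCAA, off=3): starts [49, 64, 133, 173, 212, 226, 234, 263, 270] → cuts [52, 67, 136, 176, 215, 229, 237, 266, 273]
  OquI (TCGGTT, off=5): starts [36, 79, 115, 127, 161, 180, 188, 252] → cuts [41, 84, 120, 132, 166, 185, 193, 257]

Pooled cuts: [8, 25, 41, 52, 67, 76, 84, 87, 99, 105, 120, 123, 132, 136, 144, 166, 176, 185, 193, 199, 209, 215, 229, 237, 257, 266, 273]

Fragment lengths:
  [0,8): 8 bp
  [8,25): 17 bp
  [25,41): 16 bp
  [41,52): 11 bp
  [52,67): 15 bp
  [67,76): 9 bp
  [76,84): 8 bp
  [84,87): 3 bp
  [87,99): 12 bp
  [99,105): 6 bp
  [105,120): 15 bp
  [120,123): 3 bp
  [123,132): 9 bp
  [132,136): 4 bp
  [136,144): 8 bp
  [144,166): 22 bp
  [166,176): 10 bp
  [176,185): 9 bp
  [185,193): 8 bp
  [193,199): 6 bp
  [199,209): 10 bp
  [209,215): 6 bp
  [215,229): 14 bp
  [229,237): 8 bp
  [237,257): 20 bp
  [257,266): 9 bp
  [266,273): 7 bp
  [273,282): 9 bp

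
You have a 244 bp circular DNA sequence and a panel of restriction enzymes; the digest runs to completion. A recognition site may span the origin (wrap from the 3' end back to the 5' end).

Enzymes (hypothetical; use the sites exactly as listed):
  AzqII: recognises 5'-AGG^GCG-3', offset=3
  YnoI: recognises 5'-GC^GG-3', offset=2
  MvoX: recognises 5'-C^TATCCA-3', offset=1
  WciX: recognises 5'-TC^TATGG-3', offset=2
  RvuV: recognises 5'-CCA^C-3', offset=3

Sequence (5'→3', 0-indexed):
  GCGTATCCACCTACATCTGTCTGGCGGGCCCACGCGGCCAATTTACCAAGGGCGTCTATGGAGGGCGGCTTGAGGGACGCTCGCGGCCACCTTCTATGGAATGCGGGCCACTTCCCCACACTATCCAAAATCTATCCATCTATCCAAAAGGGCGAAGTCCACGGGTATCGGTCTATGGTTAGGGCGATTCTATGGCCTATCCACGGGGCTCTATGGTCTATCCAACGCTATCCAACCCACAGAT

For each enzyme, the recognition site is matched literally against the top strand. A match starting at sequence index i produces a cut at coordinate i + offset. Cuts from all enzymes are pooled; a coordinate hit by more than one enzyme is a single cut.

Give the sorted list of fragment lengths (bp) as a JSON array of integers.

[2,3,3,5,5,5,6,6,7,7,7,7,8,8,8,8,10,10,10,10,11,11,11,12,14,16,16,18]

Scan for sites:
  AzqII AGGGCG/3: at [48, 61, 148, 180] ⇒ [51, 64, 151, 183]
  YnoI GCGG/2: at [23, 33, 64, 82, 102] ⇒ [25, 35, 66, 84, 104]
  MvoX CTATCCA/1: at [120, 131, 139, 196, 217, 227] ⇒ [121, 132, 140, 197, 218, 228]
  WciX TCTATGG/2: at [54, 92, 171, 188, 209] ⇒ [56, 94, 173, 190, 211]
  RvuV CCAC/3: at [6, 29, 86, 107, 115, 158, 200, 236] ⇒ [9, 32, 89, 110, 118, 161, 203, 239]

All cut coordinates (distinct, sorted): [9, 25, 32, 35, 51, 56, 64, 66, 84, 89, 94, 104, 110, 118, 121, 132, 140, 151, 161, 173, 183, 190, 197, 203, 211, 218, 228, 239]

Fragments:
  9→25: 16 bp
  25→32: 7 bp
  32→35: 3 bp
  35→51: 16 bp
  51→56: 5 bp
  56→64: 8 bp
  64→66: 2 bp
  66→84: 18 bp
  84→89: 5 bp
  89→94: 5 bp
  94→104: 10 bp
  104→110: 6 bp
  110→118: 8 bp
  118→121: 3 bp
  121→132: 11 bp
  132→140: 8 bp
  140→151: 11 bp
  151→161: 10 bp
  161→173: 12 bp
  173→183: 10 bp
  183→190: 7 bp
  190→197: 7 bp
  197→203: 6 bp
  203→211: 8 bp
  211→218: 7 bp
  218→228: 10 bp
  228→239: 11 bp
  239→9 (wrap): 244-239+9 = 14 bp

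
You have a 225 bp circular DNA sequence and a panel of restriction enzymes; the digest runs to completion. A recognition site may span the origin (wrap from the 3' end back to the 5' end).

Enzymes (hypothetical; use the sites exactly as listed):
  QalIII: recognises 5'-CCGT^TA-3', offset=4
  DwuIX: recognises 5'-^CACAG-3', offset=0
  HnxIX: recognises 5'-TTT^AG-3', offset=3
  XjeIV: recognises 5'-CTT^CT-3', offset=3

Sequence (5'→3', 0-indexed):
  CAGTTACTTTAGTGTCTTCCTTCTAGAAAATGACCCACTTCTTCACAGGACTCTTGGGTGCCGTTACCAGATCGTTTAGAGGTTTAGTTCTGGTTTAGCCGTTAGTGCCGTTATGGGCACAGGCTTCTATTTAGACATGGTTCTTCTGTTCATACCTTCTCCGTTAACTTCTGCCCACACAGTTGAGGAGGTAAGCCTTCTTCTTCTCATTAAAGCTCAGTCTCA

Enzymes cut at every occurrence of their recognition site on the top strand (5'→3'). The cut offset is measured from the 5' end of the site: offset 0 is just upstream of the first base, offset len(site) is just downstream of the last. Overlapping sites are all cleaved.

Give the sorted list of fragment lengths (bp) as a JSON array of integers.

Scan for sites:
  QalIII (CCGTTA, off=4): starts [60, 98, 107, 160] → cuts [64, 102, 111, 164]
  DwuIX (CACAG, off=0): starts [43, 117, 177, 223] → cuts [43, 117, 177, 223]
  HnxIX (TTTAG, off=3): starts [7, 74, 82, 93, 129] → cuts [10, 77, 85, 96, 132]
  XjeIV (CTTCT, off=3): starts [19, 37, 123, 142, 155, 167, 196, 199, 202] → cuts [22, 40, 126, 145, 158, 170, 199, 202, 205]

All cut coordinates (distinct, sorted): [10, 22, 40, 43, 64, 77, 85, 96, 102, 111, 117, 126, 132, 145, 158, 164, 170, 177, 199, 202, 205, 223]

Fragment lengths:
  10→22: 12 bp
  22→40: 18 bp
  40→43: 3 bp
  43→64: 21 bp
  64→77: 13 bp
  77→85: 8 bp
  85→96: 11 bp
  96→102: 6 bp
  102→111: 9 bp
  111→117: 6 bp
  117→126: 9 bp
  126→132: 6 bp
  132→145: 13 bp
  145→158: 13 bp
  158→164: 6 bp
  164→170: 6 bp
  170→177: 7 bp
  177→199: 22 bp
  199→202: 3 bp
  202→205: 3 bp
  205→223: 18 bp
  223→10 (wrap): 225-223+10 = 12 bp

[3,3,3,6,6,6,6,6,7,8,9,9,11,12,12,13,13,13,18,18,21,22]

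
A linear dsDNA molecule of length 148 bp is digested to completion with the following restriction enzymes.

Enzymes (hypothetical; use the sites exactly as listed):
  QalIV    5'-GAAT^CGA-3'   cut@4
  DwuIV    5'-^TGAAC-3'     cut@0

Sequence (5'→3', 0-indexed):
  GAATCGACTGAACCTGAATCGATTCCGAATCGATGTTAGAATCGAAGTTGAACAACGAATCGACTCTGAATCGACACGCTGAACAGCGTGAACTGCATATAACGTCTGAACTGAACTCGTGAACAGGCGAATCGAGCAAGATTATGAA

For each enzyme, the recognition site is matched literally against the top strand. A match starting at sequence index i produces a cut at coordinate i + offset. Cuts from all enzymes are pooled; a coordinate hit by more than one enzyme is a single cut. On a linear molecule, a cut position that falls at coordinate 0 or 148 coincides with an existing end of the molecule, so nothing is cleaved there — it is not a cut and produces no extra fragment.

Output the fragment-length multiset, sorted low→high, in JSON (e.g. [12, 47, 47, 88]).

Per-enzyme occurrences:
  QalIV GAATCGA/4: at [0, 15, 26, 38, 56, 67, 128] ⇒ [4, 19, 30, 42, 60, 71, 132]
  DwuIV TGAAC/0: at [8, 48, 79, 88, 106, 111, 119] ⇒ [8, 48, 79, 88, 106, 111, 119]

Pooled cuts: [4, 8, 19, 30, 42, 48, 60, 71, 79, 88, 106, 111, 119, 132]

Fragment lengths:
  [0,4): 4 bp
  [4,8): 4 bp
  [8,19): 11 bp
  [19,30): 11 bp
  [30,42): 12 bp
  [42,48): 6 bp
  [48,60): 12 bp
  [60,71): 11 bp
  [71,79): 8 bp
  [79,88): 9 bp
  [88,106): 18 bp
  [106,111): 5 bp
  [111,119): 8 bp
  [119,132): 13 bp
  [132,148): 16 bp

[4,4,5,6,8,8,9,11,11,11,12,12,13,16,18]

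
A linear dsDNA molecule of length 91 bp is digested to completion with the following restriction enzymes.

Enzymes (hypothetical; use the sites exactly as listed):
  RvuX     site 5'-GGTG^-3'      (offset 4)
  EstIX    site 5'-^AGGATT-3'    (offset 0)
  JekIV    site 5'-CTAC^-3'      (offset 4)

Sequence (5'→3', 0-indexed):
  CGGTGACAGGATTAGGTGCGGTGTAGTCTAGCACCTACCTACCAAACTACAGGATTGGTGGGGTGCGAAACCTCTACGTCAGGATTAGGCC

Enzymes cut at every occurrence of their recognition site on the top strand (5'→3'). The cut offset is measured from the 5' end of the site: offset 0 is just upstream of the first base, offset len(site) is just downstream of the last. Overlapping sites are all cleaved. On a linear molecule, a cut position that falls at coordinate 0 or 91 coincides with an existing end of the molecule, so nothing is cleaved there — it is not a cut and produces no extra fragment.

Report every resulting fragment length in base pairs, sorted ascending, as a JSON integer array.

[2,3,4,5,5,5,8,10,11,11,12,15]

Scan for sites:
  RvuX GGTG/4: at [1, 14, 19, 56, 61] ⇒ [5, 18, 23, 60, 65]
  EstIX AGGATT/0: at [7, 50, 80] ⇒ [7, 50, 80]
  JekIV CTAC/4: at [34, 38, 46, 73] ⇒ [38, 42, 50, 77]

Pooled cuts: [5, 7, 18, 23, 38, 42, 50, 60, 65, 77, 80]

Fragment lengths:
  [0,5): 5 bp
  [5,7): 2 bp
  [7,18): 11 bp
  [18,23): 5 bp
  [23,38): 15 bp
  [38,42): 4 bp
  [42,50): 8 bp
  [50,60): 10 bp
  [60,65): 5 bp
  [65,77): 12 bp
  [77,80): 3 bp
  [80,91): 11 bp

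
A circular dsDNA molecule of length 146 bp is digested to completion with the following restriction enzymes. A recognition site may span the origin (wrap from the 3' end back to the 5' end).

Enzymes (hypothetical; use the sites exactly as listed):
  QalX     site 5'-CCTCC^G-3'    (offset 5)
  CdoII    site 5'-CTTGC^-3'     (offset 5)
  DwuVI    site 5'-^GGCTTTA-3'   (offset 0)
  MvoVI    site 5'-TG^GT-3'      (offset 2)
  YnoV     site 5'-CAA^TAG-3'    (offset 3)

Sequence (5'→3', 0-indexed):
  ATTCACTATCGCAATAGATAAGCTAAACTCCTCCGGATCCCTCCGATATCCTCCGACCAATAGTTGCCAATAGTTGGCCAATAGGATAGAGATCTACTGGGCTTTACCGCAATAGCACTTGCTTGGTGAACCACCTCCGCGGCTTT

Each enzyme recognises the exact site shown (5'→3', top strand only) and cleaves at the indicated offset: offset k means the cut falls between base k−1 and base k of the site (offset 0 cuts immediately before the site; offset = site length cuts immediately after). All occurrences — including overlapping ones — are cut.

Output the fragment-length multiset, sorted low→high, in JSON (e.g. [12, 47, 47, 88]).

Per-enzyme occurrences:
  QalX (CCTCCG, off=5): starts [29, 39, 49, 133] → cuts [34, 44, 54, 138]
  CdoII (CTTGC, off=5): starts [117] → cuts [122]
  DwuVI (GGCTTTA, off=0): starts [99, 140] → cuts [99, 140]
  MvoVI (TGGT, off=2): starts [123] → cuts [125]
  YnoV (CAATAG, off=3): starts [11, 57, 67, 78, 109] → cuts [14, 60, 70, 81, 112]

Pooled cuts: [14, 34, 44, 54, 60, 70, 81, 99, 112, 122, 125, 138, 140]

Fragment lengths:
  14→34: 20 bp
  34→44: 10 bp
  44→54: 10 bp
  54→60: 6 bp
  60→70: 10 bp
  70→81: 11 bp
  81→99: 18 bp
  99→112: 13 bp
  112→122: 10 bp
  122→125: 3 bp
  125→138: 13 bp
  138→140: 2 bp
  140→14 (wrap): 146-140+14 = 20 bp

[2,3,6,10,10,10,10,11,13,13,18,20,20]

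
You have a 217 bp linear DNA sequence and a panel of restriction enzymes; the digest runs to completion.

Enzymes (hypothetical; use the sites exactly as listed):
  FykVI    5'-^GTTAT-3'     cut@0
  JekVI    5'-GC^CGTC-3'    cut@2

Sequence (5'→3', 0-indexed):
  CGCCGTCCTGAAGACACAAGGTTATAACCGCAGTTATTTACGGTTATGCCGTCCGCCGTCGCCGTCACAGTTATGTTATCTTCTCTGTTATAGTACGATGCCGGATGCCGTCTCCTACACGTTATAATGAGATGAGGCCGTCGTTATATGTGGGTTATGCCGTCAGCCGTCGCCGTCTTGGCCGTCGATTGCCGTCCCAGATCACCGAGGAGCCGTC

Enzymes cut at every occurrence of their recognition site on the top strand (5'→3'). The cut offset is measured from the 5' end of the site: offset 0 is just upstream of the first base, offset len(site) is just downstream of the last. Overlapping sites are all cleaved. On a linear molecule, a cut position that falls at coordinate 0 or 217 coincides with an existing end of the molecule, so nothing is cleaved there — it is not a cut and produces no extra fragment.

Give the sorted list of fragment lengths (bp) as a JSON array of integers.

[3,4,4,5,6,6,7,7,7,7,7,9,10,10,11,12,12,12,17,18,21,22]

Site scan:
  FykVI GTTAT/0: at [20, 32, 42, 69, 74, 86, 120, 142, 153] ⇒ [20, 32, 42, 69, 74, 86, 120, 142, 153]
  JekVI GCCGTC/2: at [1, 47, 54, 60, 106, 136, 158, 165, 171, 180, 190, 211] ⇒ [3, 49, 56, 62, 108, 138, 160, 167, 173, 182, 192, 213]

Pooled cuts: [3, 20, 32, 42, 49, 56, 62, 69, 74, 86, 108, 120, 138, 142, 153, 160, 167, 173, 182, 192, 213]

Fragments:
  [0,3): 3 bp
  [3,20): 17 bp
  [20,32): 12 bp
  [32,42): 10 bp
  [42,49): 7 bp
  [49,56): 7 bp
  [56,62): 6 bp
  [62,69): 7 bp
  [69,74): 5 bp
  [74,86): 12 bp
  [86,108): 22 bp
  [108,120): 12 bp
  [120,138): 18 bp
  [138,142): 4 bp
  [142,153): 11 bp
  [153,160): 7 bp
  [160,167): 7 bp
  [167,173): 6 bp
  [173,182): 9 bp
  [182,192): 10 bp
  [192,213): 21 bp
  [213,217): 4 bp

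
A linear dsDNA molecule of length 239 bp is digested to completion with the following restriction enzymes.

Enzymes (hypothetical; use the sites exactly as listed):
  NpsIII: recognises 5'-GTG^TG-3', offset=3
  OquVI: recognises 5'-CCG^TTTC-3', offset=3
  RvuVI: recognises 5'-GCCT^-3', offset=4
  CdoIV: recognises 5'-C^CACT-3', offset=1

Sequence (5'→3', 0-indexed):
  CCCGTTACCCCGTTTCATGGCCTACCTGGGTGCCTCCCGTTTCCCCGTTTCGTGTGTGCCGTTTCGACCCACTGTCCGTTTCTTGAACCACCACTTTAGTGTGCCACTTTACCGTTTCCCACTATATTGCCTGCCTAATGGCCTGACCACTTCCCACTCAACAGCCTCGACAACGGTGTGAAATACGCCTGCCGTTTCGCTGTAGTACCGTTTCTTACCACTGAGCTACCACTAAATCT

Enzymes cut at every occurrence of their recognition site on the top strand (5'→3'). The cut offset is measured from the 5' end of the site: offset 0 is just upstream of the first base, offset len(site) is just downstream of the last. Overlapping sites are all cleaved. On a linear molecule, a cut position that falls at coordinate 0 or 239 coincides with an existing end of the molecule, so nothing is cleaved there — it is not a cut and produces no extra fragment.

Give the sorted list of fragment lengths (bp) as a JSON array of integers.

Scan for sites:
  NpsIII (GTGTG, off=3): starts [51, 53, 98, 175] → cuts [54, 56, 101, 178]
  OquVI (CCGTTTC, off=3): starts [9, 36, 44, 58, 75, 111, 191, 207] → cuts [12, 39, 47, 61, 78, 114, 194, 210]
  RvuVI (GCCT, off=4): starts [19, 31, 128, 132, 140, 163, 186] → cuts [23, 35, 132, 136, 144, 167, 190]
  CdoIV (CCACT, off=1): starts [68, 90, 103, 118, 146, 153, 217, 228] → cuts [69, 91, 104, 119, 147, 154, 218, 229]

Pooled cuts: [12, 23, 35, 39, 47, 54, 56, 61, 69, 78, 91, 101, 104, 114, 119, 132, 136, 144, 147, 154, 167, 178, 190, 194, 210, 218, 229]

Fragment lengths:
  [0,12): 12 bp
  [12,23): 11 bp
  [23,35): 12 bp
  [35,39): 4 bp
  [39,47): 8 bp
  [47,54): 7 bp
  [54,56): 2 bp
  [56,61): 5 bp
  [61,69): 8 bp
  [69,78): 9 bp
  [78,91): 13 bp
  [91,101): 10 bp
  [101,104): 3 bp
  [104,114): 10 bp
  [114,119): 5 bp
  [119,132): 13 bp
  [132,136): 4 bp
  [136,144): 8 bp
  [144,147): 3 bp
  [147,154): 7 bp
  [154,167): 13 bp
  [167,178): 11 bp
  [178,190): 12 bp
  [190,194): 4 bp
  [194,210): 16 bp
  [210,218): 8 bp
  [218,229): 11 bp
  [229,239): 10 bp

[2,3,3,4,4,4,5,5,7,7,8,8,8,8,9,10,10,10,11,11,11,12,12,12,13,13,13,16]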